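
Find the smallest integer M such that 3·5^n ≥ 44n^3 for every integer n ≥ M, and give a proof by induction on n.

At n = 4: 1875 < 2816, so the inequality fails and M ≥ 5. We prove 3·5^n ≥ 44n^3 for all n ≥ 5.
For the base case n = 5: 3·5^n = 9375 and 44n^3 = 5500, so 9375 ≥ 5500.
Inductive step: assume the claim holds for n = m, so 3·5^m ≥ 44m^3.
Then 3·5^(m + 1) = 5·(3·5^m) ≥ 5·(44m^3).
Also, for m ≥ 5 we have 5·(44m^3) ≥ 44(m+1)^3, since 5 ≥ (1 + 1/m)^3 for all m ≥ 5.
Combining, 3·5^(m + 1) ≥ 44(m+1)^3.
This completes the induction.
Hence the smallest such M is 5.

M = 5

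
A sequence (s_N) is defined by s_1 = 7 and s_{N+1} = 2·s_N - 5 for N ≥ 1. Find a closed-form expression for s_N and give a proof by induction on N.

Computing the first terms: s_1 = 7, s_2 = 9, s_3 = 13. This suggests s_N = 2^N + 5.
Base step (N = 1): the formula gives 7 = 7 = s_1.
For the inductive step, assume it holds for an arbitrary m ≥ 1, so s_m = 2^m + 5.
Then s_{m+1} = 2·s_m - 5 = 2·(2^m + 5) - 5 = 2^(m + 1) + 5,
which is the claimed formula at N = m+1.
By the principle of mathematical induction, the result holds for all N ≥ 1.

s_N = 2^N + 5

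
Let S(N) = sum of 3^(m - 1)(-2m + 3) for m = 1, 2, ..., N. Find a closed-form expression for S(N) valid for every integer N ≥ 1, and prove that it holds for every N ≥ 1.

We claim S(N) = 3^N(-N + 2) - 2 for all N ≥ 1.
Base step (N = 1): S(1) = 1, and the closed form gives 1. They agree.
Inductive step: assume the claim holds for N = m, so S(m) = 3^m(-m + 2) - 2.
Then S(m+1) = S(m) + (3^m(-2m + 1)) = (3^m(-m + 2) - 2) + (3^m(-2m + 1)).
Simplifying, S(m+1) = -3^(m + 1)m + 3^(m + 1) - 2 = 3^(m+1)(-(m+1) + 2) - 2,
which is the closed form with N = m+1.
By induction, the statement is established for all N ≥ 1.

S(N) = 3^N(-N + 2) - 2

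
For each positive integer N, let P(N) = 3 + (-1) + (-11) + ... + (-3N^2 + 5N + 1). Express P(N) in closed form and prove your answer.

P(N) = -N(N^2 - N - 3)

We claim P(N) = -N(N^2 - N - 3) for all N ≥ 1.
Base case (N = 1): P(1) = 3, and the closed form gives 3. They agree.
Suppose the result is true for N = k, so P(k) = k(-k^2 + k + 3).
Then P(k+1) = P(k) + (-3k^2 - k + 3) = (k(-k^2 + k + 3)) + (-3k^2 - k + 3).
Simplifying, P(k+1) = -(k + 1)(k^2 + k - 3) = -(k+1)((k+1)^2 - (k+1) - 3),
which is the closed form with N = k+1.
By induction, the statement is established for all N ≥ 1.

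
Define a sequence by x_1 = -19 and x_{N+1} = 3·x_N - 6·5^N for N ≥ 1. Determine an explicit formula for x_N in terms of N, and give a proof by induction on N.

x_N = -4·3^(N - 1) - 3·5^N

Computing the first terms: x_1 = -19, x_2 = -87, x_3 = -411. This suggests x_N = -4·3^(N - 1) - 3·5^N.
When N = 1: the formula gives -19 = -19 = x_1.
Inductive step: suppose the statement holds for some m ≥ 1, so x_m = -4·3^(m - 1) - 3·5^m.
Then x_{m+1} = 3·x_m - 6·5^m = 3·(-4·3^(m - 1) - 3·5^m) - 6·5^m = -4·3^m - 3·5^(m + 1) = -4·3^((m+1) - 1) - 3·5^(m+1),
which is the claimed formula at N = m+1.
By the principle of mathematical induction, the result holds for all N ≥ 1.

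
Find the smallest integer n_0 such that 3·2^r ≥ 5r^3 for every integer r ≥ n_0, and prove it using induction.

n_0 = 12

At r = 11: 6144 < 6655, so the inequality fails and n_0 ≥ 12. We prove 3·2^r ≥ 5r^3 for all r ≥ 12.
Base step (r = 12): 3·2^r = 12288 and 5r^3 = 8640, so 12288 ≥ 8640.
Inductive step: assume the claim holds for r = k, so 3·2^k ≥ 5k^3.
Then 3·2^(k + 1) = 2·(3·2^k) ≥ 2·(5k^3).
Also, for k ≥ 12 we have 2·(5k^3) ≥ 5(k+1)^3, since 2 ≥ (1 + 1/k)^3 for all k ≥ 12.
Combining, 3·2^(k + 1) ≥ 5(k+1)^3.
By the principle of mathematical induction, the result holds for all r ≥ 12.
Hence the smallest such n_0 is 12.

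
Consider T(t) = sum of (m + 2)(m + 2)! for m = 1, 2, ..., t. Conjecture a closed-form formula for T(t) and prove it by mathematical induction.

T(t) = (t + 3)! - 6

We claim T(t) = (t + 3)! - 6 for all t ≥ 1.
Base step (t = 1): T(1) = 18, and the closed form gives 18. They agree.
Inductive step: suppose the statement holds for some m ≥ 1, so T(m) = (m + 3)! - 6.
Then T(m+1) = T(m) + ((m + 3)(m + 3)!) = ((m + 3)! - 6) + ((m + 3)(m + 3)!).
Simplifying, T(m+1) = ((m+1) + 3)! - 6,
which is the closed form with t = m+1.
By induction, the statement is established for all t ≥ 1.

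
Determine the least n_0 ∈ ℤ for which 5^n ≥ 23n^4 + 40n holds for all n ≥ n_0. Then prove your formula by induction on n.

n_0 = 7

At n = 6: 15625 < 30048, so the inequality fails and n_0 ≥ 7. We prove 5^n ≥ 23n^4 + 40n for all n ≥ 7.
When n = 7: 5^n = 78125 and 23n^4 + 40n = 55503, so 78125 ≥ 55503.
Inductive step: suppose the statement holds for some k ≥ 7, so 5^k ≥ 23k^4 + 40k.
Then 5^(k + 1) = 5·(5^k) ≥ 5·(23k^4 + 40k).
Also, for k ≥ 7 we have 5·(23k^4 + 40k) ≥ 23(k+1)^4 + 40(k+1), since 5·(23k^4 + 40k) − (23(k+1)^4 + 40(k+1)) = 92k^4 - 92k^3 - 138k^2 + 68k - 63, which is nonnegative for all k ≥ 7.
Combining, 5^(k + 1) ≥ 23(k+1)^4 + 40(k+1).
Hence, by induction on n, the claim holds for every n ≥ 7.
Hence the smallest such n_0 is 7.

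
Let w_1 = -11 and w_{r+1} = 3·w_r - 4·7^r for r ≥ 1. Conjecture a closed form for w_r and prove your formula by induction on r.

Computing the first terms: w_1 = -11, w_2 = -61, w_3 = -379. This suggests w_r = -4·3^(r - 1) - 7^r.
When r = 1: the formula gives -11 = -11 = w_1.
Inductive step: assume the claim holds for r = j, so w_j = -4·3^(j - 1) - 7^j.
Then w_{j+1} = 3·w_j - 4·7^j = 3·(-4·3^(j - 1) - 7^j) - 4·7^j = -4·3^j - 7^(j + 1) = -4·3^((j+1) - 1) - 7^(j+1),
which is the claimed formula at r = j+1.
Hence, by induction on r, the claim holds for every r ≥ 1.

w_r = -4·3^(r - 1) - 7^r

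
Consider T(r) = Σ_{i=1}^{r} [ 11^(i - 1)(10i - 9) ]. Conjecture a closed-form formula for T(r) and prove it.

We claim T(r) = 11^r(r - 1) + 1 for all r ≥ 1.
Base step (r = 1): T(1) = 1, and the closed form gives 1. They agree.
Suppose the result is true for r = i, so T(i) = 11^i(i - 1) + 1.
Then T(i+1) = T(i) + (11^i(10i + 1)) = (11^i(i - 1) + 1) + (11^i(10i + 1)).
Simplifying, T(i+1) = 11^(i + 1)i + 1 = 11^(i+1)((i+1) - 1) + 1,
which is the closed form with r = i+1.
By the principle of mathematical induction, the result holds for all r ≥ 1.

T(r) = 11^r(r - 1) + 1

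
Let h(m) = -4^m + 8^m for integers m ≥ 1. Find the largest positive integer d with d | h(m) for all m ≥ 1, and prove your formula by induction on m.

Computing the first values: h(1) = 4 and h(2) = 48; gcd(4, 48) = 4, so d ≤ 4.
We prove 4 | -4^m + 8^m for all m ≥ 1 by induction on m.
Base case (m = 1): h(1) = 4 = 4·(1), so 4 | h(1).
Suppose the result is true for m = r, i.e. 4 | h(r). Then
8^{r+1} − 4^{r+1} = 8·8^r − 4·4^r = 8·(8^r − 4^r) + (4)·4^r. The first term is divisible by 4 by the inductive hypothesis, and the second term (4)·4^r is divisible by 4 since 4 | 4. Hence 4 | h(r+1).
By induction, the statement is established for all m ≥ 1.
Therefore the largest such d is 4.

d = 4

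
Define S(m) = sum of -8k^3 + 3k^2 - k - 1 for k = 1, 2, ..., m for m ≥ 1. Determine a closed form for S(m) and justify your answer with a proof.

We claim S(m) = -m(2m^3 + 3m^2 + m + 1) for all m ≥ 1.
Base case (m = 1): S(1) = -7, and the closed form gives -7. They agree.
Inductive step: suppose the statement holds for some k ≥ 1, so S(k) = k(-2k^3 - 3k^2 - k - 1).
Then S(k+1) = S(k) + (-k - 8(k + 1)^3 + 3(k + 1)^2 - 2) = (k(-2k^3 - 3k^2 - k - 1)) + (-k - 8(k + 1)^3 + 3(k + 1)^2 - 2).
Simplifying, S(k+1) = -(k + 1)(2k^3 + 9k^2 + 13k + 7) = -(k+1)(2(k+1)^3 + 3(k+1)^2 + (k+1) + 1),
which is the closed form with m = k+1.
Hence, by induction on m, the claim holds for every m ≥ 1.

S(m) = -m(2m^3 + 3m^2 + m + 1)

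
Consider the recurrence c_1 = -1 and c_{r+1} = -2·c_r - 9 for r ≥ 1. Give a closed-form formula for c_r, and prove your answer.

Computing the first terms: c_1 = -1, c_2 = -7, c_3 = 5. This suggests c_r = -(-2)^r - 3.
For the base case r = 1: the formula gives -1 = -1 = c_1.
For the inductive step, assume it holds for an arbitrary j ≥ 1, so c_j = -(-2)^j - 3.
Then c_{j+1} = -2·c_j - 9 = -2·(-(-2)^j - 3) - 9 = -(-2)^(j + 1) - 3,
which is the claimed formula at r = j+1.
By the principle of mathematical induction, the result holds for all r ≥ 1.

c_r = -(-2)^r - 3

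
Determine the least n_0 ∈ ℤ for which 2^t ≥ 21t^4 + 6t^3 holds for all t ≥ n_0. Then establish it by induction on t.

At t = 22: 4194304 < 4983264, so the inequality fails and n_0 ≥ 23. We prove 2^t ≥ 21t^4 + 6t^3 for all t ≥ 23.
Base case (t = 23): 2^t = 8388608 and 21t^4 + 6t^3 = 5949663, so 8388608 ≥ 5949663.
Suppose the result is true for t = m, so 2^m ≥ 21m^4 + 6m^3.
Then 2^(m + 1) = 2·(2^m) ≥ 2·(21m^4 + 6m^3).
Also, for m ≥ 23 we have 2·(21m^4 + 6m^3) ≥ 21(m+1)^4 + 6(m+1)^3, since 2·(21m^4 + 6m^3) − (21(m+1)^4 + 6(m+1)^3) = 21m^4 - 78m^3 - 144m^2 - 102m - 27, which is nonnegative for all m ≥ 23.
Combining, 2^(m + 1) ≥ 21(m+1)^4 + 6(m+1)^3.
By the principle of mathematical induction, the result holds for all t ≥ 23.
Hence the smallest such n_0 is 23.

n_0 = 23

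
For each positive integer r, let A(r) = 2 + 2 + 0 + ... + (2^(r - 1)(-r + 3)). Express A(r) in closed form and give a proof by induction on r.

A(r) = 2^r(-r + 4) - 4

We claim A(r) = 2^r(-r + 4) - 4 for all r ≥ 1.
For the base case r = 1: A(1) = 2, and the closed form gives 2. They agree.
For the inductive step, assume it holds for an arbitrary p ≥ 1, so A(p) = 2^p(-p + 4) - 4.
Then A(p+1) = A(p) + (2^p(-p + 2)) = (2^p(-p + 4) - 4) + (2^p(-p + 2)).
Simplifying, A(p+1) = -2·2^p·p + 6·2^p - 4 = 2^(p+1)(-(p+1) + 4) - 4,
which is the closed form with r = p+1.
This completes the induction.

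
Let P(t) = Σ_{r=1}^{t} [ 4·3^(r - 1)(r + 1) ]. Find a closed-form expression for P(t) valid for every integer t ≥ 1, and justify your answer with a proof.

We claim P(t) = 3^t(2t + 1) - 1 for all t ≥ 1.
Base case (t = 1): P(1) = 8, and the closed form gives 8. They agree.
For the inductive step, assume it holds for an arbitrary r ≥ 1, so P(r) = 3^r(2r + 1) - 1.
Then P(r+1) = P(r) + (4·3^r(r + 2)) = (3^r(2r + 1) - 1) + (4·3^r(r + 2)).
Simplifying, P(r+1) = 6·3^r·r + 9·3^r - 1 = 3^(r+1)(2(r+1) + 1) - 1,
which is the closed form with t = r+1.
By the principle of mathematical induction, the result holds for all t ≥ 1.

P(t) = 3^t(2t + 1) - 1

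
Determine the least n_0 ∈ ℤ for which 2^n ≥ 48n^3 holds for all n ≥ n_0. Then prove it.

At n = 18: 262144 < 279936, so the inequality fails and n_0 ≥ 19. We prove 2^n ≥ 48n^3 for all n ≥ 19.
Base case (n = 19): 2^n = 524288 and 48n^3 = 329232, so 524288 ≥ 329232.
Suppose the result is true for n = r, so 2^r ≥ 48r^3.
Then 2^(r + 1) = 2·(2^r) ≥ 2·(48r^3).
Also, for r ≥ 19 we have 2·(48r^3) ≥ 48(r+1)^3, since 2 ≥ (1 + 1/r)^3 for all r ≥ 19.
Combining, 2^(r + 1) ≥ 48(r+1)^3.
Hence, by induction on n, the claim holds for every n ≥ 19.
Hence the smallest such n_0 is 19.

n_0 = 19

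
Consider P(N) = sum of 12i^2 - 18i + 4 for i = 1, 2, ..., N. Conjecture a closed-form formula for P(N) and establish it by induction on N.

P(N) = N(4N^2 - 3N - 3)

We claim P(N) = N(4N^2 - 3N - 3) for all N ≥ 1.
For the base case N = 1: P(1) = -2, and the closed form gives -2. They agree.
Suppose the result is true for N = i, so P(i) = i(4i^2 - 3i - 3).
Then P(i+1) = P(i) + (12i^2 + 6i - 2) = (i(4i^2 - 3i - 3)) + (12i^2 + 6i - 2).
Simplifying, P(i+1) = (i + 1)(4i^2 + 5i - 2) = (i+1)(4(i+1)^2 - 3(i+1) - 3),
which is the closed form with N = i+1.
By induction, the statement is established for all N ≥ 1.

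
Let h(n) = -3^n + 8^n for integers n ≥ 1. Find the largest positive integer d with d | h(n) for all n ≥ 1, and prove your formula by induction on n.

Computing the first values: h(1) = 5 and h(2) = 55; gcd(5, 55) = 5, so d ≤ 5.
We prove 5 | -3^n + 8^n for all n ≥ 1 by induction on n.
For the base case n = 1: h(1) = 5 = 5·(1), so 5 | h(1).
Inductive step: suppose the statement holds for some i ≥ 1, i.e. 5 | h(i). Then
8^{i+1} − 3^{i+1} = 8·8^i − 3·3^i = 8·(8^i − 3^i) + (5)·3^i. The first term is divisible by 5 by the inductive hypothesis, and the second term (5)·3^i is divisible by 5 since 5 | 5. Hence 5 | h(i+1).
Hence, by induction on n, the claim holds for every n ≥ 1.
Therefore the largest such d is 5.

d = 5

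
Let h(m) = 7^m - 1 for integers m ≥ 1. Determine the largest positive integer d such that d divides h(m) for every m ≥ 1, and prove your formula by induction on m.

d = 6

Computing the first values: h(1) = 6 and h(2) = 48; gcd(6, 48) = 6, so d ≤ 6.
We prove 6 | 7^m - 1 for all m ≥ 1 by induction on m.
For the base case m = 1: h(1) = 6 = 6·(1), so 6 | h(1).
Inductive step: suppose the statement holds for some k ≥ 1, i.e. 6 | h(k). Then
7^{k+1} − 1^{k+1} = 7·7^k − 1·1^k = 7·(7^k − 1^k) + (6)·1^k. The first term is divisible by 6 by the inductive hypothesis, and the second term (6)·1^k is divisible by 6 since 6 | 6. Hence 6 | h(k+1).
This completes the induction.
Therefore the largest such d is 6.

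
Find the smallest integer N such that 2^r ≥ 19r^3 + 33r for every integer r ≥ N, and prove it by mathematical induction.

At r = 16: 65536 < 78352, so the inequality fails and N ≥ 17. We prove 2^r ≥ 19r^3 + 33r for all r ≥ 17.
Base step (r = 17): 2^r = 131072 and 19r^3 + 33r = 93908, so 131072 ≥ 93908.
For the inductive step, assume it holds for an arbitrary i ≥ 17, so 2^i ≥ 19i^3 + 33i.
Then 2^(i + 1) = 2·(2^i) ≥ 2·(19i^3 + 33i).
Also, for i ≥ 17 we have 2·(19i^3 + 33i) ≥ 19(i+1)^3 + 33(i+1), since 2·(19i^3 + 33i) − (19(i+1)^3 + 33(i+1)) = 19i^3 - 57i^2 - 24i - 52, which is nonnegative for all i ≥ 17.
Combining, 2^(i + 1) ≥ 19(i+1)^3 + 33(i+1).
By induction, the statement is established for all r ≥ 17.
Hence the smallest such N is 17.

N = 17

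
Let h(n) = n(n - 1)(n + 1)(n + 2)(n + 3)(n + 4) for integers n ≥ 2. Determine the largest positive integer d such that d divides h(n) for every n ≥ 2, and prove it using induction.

d = 720

Computing the first values: h(2) = 720 and h(3) = 5040; gcd(720, 5040) = 720, so d ≤ 720.
We prove 720 | n(n - 1)(n + 1)(n + 2)(n + 3)(n + 4) for all n ≥ 2 by induction on n.
For the base case n = 2: h(2) = 720 = 720·(1), so 720 | h(2).
Suppose the result is true for n = j, i.e. 720 | h(j). Then
h(j+1) − h(j) = j·(j+1)·(j+2)·(j+3)·(j+4)·(j+5) − (j-1)·j·(j+1)·(j+2)·(j+3)·(j+4) = j·(j+1)·(j+2)·(j+3)·(j+4)·[(j+5) − (j-1)] = 6·j·(j+1)·(j+2)·(j+3)·(j+4). The product of 5 consecutive integers is divisible by (5)! = 120, so h(j+1) − h(j) is divisible by 6·120 = 720. By the inductive hypothesis 720 | h(j), hence 720 | h(j+1).
By induction, the statement is established for all n ≥ 2.
Therefore the largest such d is 720.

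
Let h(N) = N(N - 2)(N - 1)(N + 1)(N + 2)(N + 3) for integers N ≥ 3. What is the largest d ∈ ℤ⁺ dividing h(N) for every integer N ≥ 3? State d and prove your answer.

Computing the first values: h(3) = 720 and h(4) = 5040; gcd(720, 5040) = 720, so d ≤ 720.
We prove 720 | N(N - 2)(N - 1)(N + 1)(N + 2)(N + 3) for all N ≥ 3 by induction on N.
When N = 3: h(3) = 720 = 720·(1), so 720 | h(3).
Inductive step: suppose the statement holds for some r ≥ 3, i.e. 720 | h(r). Then
h(r+1) − h(r) = (r-1)·r·(r+1)·(r+2)·(r+3)·(r+4) − (r-2)·(r-1)·r·(r+1)·(r+2)·(r+3) = (r-1)·r·(r+1)·(r+2)·(r+3)·[(r+4) − (r-2)] = 6·(r-1)·r·(r+1)·(r+2)·(r+3). The product of 5 consecutive integers is divisible by (5)! = 120, so h(r+1) − h(r) is divisible by 6·120 = 720. By the inductive hypothesis 720 | h(r), hence 720 | h(r+1).
This completes the induction.
Therefore the largest such d is 720.

d = 720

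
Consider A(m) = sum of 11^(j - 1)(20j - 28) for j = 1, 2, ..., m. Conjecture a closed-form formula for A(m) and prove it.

We claim A(m) = 11^m(2m - 3) + 3 for all m ≥ 1.
When m = 1: A(1) = -8, and the closed form gives -8. They agree.
For the inductive step, assume it holds for an arbitrary j ≥ 1, so A(j) = 11^j(2j - 3) + 3.
Then A(j+1) = A(j) + (11^j(20j - 8)) = (11^j(2j - 3) + 3) + (11^j(20j - 8)).
Simplifying, A(j+1) = 22·11^j·j - 11·11^j + 3 = 11^(j+1)(2(j+1) - 3) + 3,
which is the closed form with m = j+1.
By the principle of mathematical induction, the result holds for all m ≥ 1.

A(m) = 11^m(2m - 3) + 3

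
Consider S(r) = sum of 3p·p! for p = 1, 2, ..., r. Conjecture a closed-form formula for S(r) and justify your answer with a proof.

We claim S(r) = 3(r + 1)! - 3 for all r ≥ 1.
Base step (r = 1): S(1) = 3, and the closed form gives 3. They agree.
Inductive step: assume the claim holds for r = p, so S(p) = 3(p + 1)! - 3.
Then S(p+1) = S(p) + (3(p + 1)(p + 1)!) = (3(p + 1)! - 3) + (3(p + 1)(p + 1)!).
Simplifying, S(p+1) = 3((p+1) + 1)! - 3,
which is the closed form with r = p+1.
Hence, by induction on r, the claim holds for every r ≥ 1.

S(r) = 3(r + 1)! - 3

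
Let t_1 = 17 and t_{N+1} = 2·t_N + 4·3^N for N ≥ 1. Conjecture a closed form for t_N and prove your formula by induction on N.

Computing the first terms: t_1 = 17, t_2 = 46, t_3 = 128. This suggests t_N = 5·2^(N - 1) + 4·3^N.
Base step (N = 1): the formula gives 17 = 17 = t_1.
For the inductive step, assume it holds for an arbitrary m ≥ 1, so t_m = 5·2^(m - 1) + 4·3^m.
Then t_{m+1} = 2·t_m + 4·3^m = 2·(5·2^(m - 1) + 4·3^m) + 4·3^m = 5·2^m + 4·3^(m + 1) = 5·2^((m+1) - 1) + 4·3^(m+1),
which is the claimed formula at N = m+1.
By the principle of mathematical induction, the result holds for all N ≥ 1.

t_N = 5·2^(N - 1) + 4·3^N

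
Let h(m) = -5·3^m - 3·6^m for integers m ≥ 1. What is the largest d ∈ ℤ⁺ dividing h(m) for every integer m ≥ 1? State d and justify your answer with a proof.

d = 3

Computing the first values: h(1) = -33 and h(2) = -153; gcd(-33, -153) = 3, so d ≤ 3.
We prove 3 | -5·3^m - 3·6^m for all m ≥ 1 by induction on m.
Base case (m = 1): h(1) = -33 = 3·(-11), so 3 | h(1).
Suppose the result is true for m = p, i.e. 3 | h(p). Then
h(p+1) − 6·h(p) = (-5·3^(p+1) - 3·6^(p+1)) − 6·(-5·3^p - 3·6^p) = (-5)·3^p·(3 − 6) = (15)·3^p. Since 3 | h(p) by the inductive hypothesis, 3 | 6·h(p); and 3 | 15 since 15 = 3·5. Therefore 3 | h(p+1).
By the principle of mathematical induction, the result holds for all m ≥ 1.
Therefore the largest such d is 3.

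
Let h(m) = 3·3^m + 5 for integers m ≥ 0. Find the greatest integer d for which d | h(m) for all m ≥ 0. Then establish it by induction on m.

Computing the first values: h(0) = 8 and h(1) = 14; gcd(8, 14) = 2, so d ≤ 2.
We prove 2 | 3·3^m + 5 for all m ≥ 0 by induction on m.
For the base case m = 0: h(0) = 8 = 2·(4), so 2 | h(0).
Suppose the result is true for m = r, i.e. 2 | h(r). Then
h(r+1) = 3·3^(r+1) + 5 = 3·(3·3^r + 5) - 10 = 3·h(r) - 10. The first term is divisible by 2 by the inductive hypothesis, and -10 is divisible by 2. Hence 2 | h(r+1).
This completes the induction.
Therefore the largest such d is 2.

d = 2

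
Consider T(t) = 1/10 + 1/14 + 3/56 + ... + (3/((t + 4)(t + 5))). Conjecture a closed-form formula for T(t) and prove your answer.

T(t) = 3t/(5(t + 5))

We claim T(t) = 3t/(5(t + 5)) for all t ≥ 1.
Base step (t = 1): T(1) = 1/10, and the closed form gives 1/10. They agree.
Inductive step: suppose the statement holds for some r ≥ 1, so T(r) = 3r/(5(r + 5)).
Then T(r+1) = T(r) + (3/((r + 5)(r + 6))) = (3r/(5(r + 5))) + (3/((r + 5)(r + 6))).
Simplifying, T(r+1) = 3(r + 1)/(5(r + 6)) = 3(r+1)/(5((r+1) + 5)),
which is the closed form with t = r+1.
Hence, by induction on t, the claim holds for every t ≥ 1.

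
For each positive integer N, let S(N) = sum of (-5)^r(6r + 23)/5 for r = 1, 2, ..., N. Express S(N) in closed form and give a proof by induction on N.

S(N) = (-5)^N(N + 4) - 4

We claim S(N) = (-5)^N(N + 4) - 4 for all N ≥ 1.
Base case (N = 1): S(1) = -29, and the closed form gives -29. They agree.
For the inductive step, assume it holds for an arbitrary r ≥ 1, so S(r) = (-5)^r(r + 4) - 4.
Then S(r+1) = S(r) + ((-5)^r(-6r - 29)) = ((-5)^r(r + 4) - 4) + ((-5)^r(-6r - 29)).
Simplifying, S(r+1) = -5(-5)^r·r - 25(-5)^r - 4 = (-5)^(r+1)((r+1) + 4) - 4,
which is the closed form with N = r+1.
By induction, the statement is established for all N ≥ 1.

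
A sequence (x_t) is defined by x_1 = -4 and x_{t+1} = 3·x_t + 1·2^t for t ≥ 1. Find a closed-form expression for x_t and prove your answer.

x_t = -2^t - 2·3^(t - 1)

Computing the first terms: x_1 = -4, x_2 = -10, x_3 = -26. This suggests x_t = -2^t - 2·3^(t - 1).
When t = 1: the formula gives -4 = -4 = x_1.
Inductive step: assume the claim holds for t = j, so x_j = -2^j - 2·3^(j - 1).
Then x_{j+1} = 3·x_j + 1·2^j = 3·(-2^j - 2·3^(j - 1)) + 1·2^j = -2^(j + 1) - 2·3^j = -2^(j+1) - 2·3^((j+1) - 1),
which is the claimed formula at t = j+1.
By induction, the statement is established for all t ≥ 1.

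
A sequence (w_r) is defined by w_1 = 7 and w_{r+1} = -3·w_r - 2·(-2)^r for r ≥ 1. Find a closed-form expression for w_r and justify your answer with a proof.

Computing the first terms: w_1 = 7, w_2 = -17, w_3 = 43. This suggests w_r = (-2)^(r + 1) - (-3)^r.
Base step (r = 1): the formula gives 7 = 7 = w_1.
For the inductive step, assume it holds for an arbitrary i ≥ 1, so w_i = (-2)^(i + 1) - (-3)^i.
Then w_{i+1} = -3·w_i - 2·(-2)^i = -3·((-2)^(i + 1) - (-3)^i) - 2·(-2)^i = (-2)^(i + 2) - (-3)^(i + 1) = (-2)^((i+1) + 1) - (-3)^(i+1),
which is the claimed formula at r = i+1.
By induction, the statement is established for all r ≥ 1.

w_r = (-2)^(r + 1) - (-3)^r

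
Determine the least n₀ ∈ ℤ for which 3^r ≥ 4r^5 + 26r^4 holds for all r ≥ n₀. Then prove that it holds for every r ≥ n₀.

At r = 13: 1594323 < 2227758, so the inequality fails and n₀ ≥ 14. We prove 3^r ≥ 4r^5 + 26r^4 for all r ≥ 14.
When r = 14: 3^r = 4782969 and 4r^5 + 26r^4 = 3150112, so 4782969 ≥ 3150112.
For the inductive step, assume it holds for an arbitrary k ≥ 14, so 3^k ≥ 4k^5 + 26k^4.
Then 3^(k + 1) = 3·(3^k) ≥ 3·(4k^5 + 26k^4).
Also, for k ≥ 14 we have 3·(4k^5 + 26k^4) ≥ 4(k+1)^5 + 26(k+1)^4, since 3·(4k^5 + 26k^4) − (4(k+1)^5 + 26(k+1)^4) = 8k^5 + 32k^4 - 144k^3 - 196k^2 - 124k - 30, which is nonnegative for all k ≥ 14.
Combining, 3^(k + 1) ≥ 4(k+1)^5 + 26(k+1)^4.
This completes the induction.
Hence the smallest such n₀ is 14.

n₀ = 14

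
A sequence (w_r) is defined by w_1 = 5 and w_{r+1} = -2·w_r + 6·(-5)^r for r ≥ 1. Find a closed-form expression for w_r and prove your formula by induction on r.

w_r = -5(-2)^(r - 1) - 2(-5)^r

Computing the first terms: w_1 = 5, w_2 = -40, w_3 = 230. This suggests w_r = -5(-2)^(r - 1) - 2(-5)^r.
Base step (r = 1): the formula gives 5 = 5 = w_1.
Inductive step: assume the claim holds for r = p, so w_p = -5(-2)^(p - 1) - 2(-5)^p.
Then w_{p+1} = -2·w_p + 6·(-5)^p = -2·(-5(-2)^(p - 1) - 2(-5)^p) + 6·(-5)^p = -5(-2)^p - 2(-5)^(p + 1) = -5(-2)^((p+1) - 1) - 2(-5)^(p+1),
which is the claimed formula at r = p+1.
Hence, by induction on r, the claim holds for every r ≥ 1.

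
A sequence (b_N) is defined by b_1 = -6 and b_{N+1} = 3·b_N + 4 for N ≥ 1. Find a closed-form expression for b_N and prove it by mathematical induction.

b_N = -4·3^(N - 1) - 2

Computing the first terms: b_1 = -6, b_2 = -14, b_3 = -38. This suggests b_N = -4·3^(N - 1) - 2.
Base case (N = 1): the formula gives -6 = -6 = b_1.
Inductive step: assume the claim holds for N = i, so b_i = -4·3^(i - 1) - 2.
Then b_{i+1} = 3·b_i + 4 = 3·(-4·3^(i - 1) - 2) + 4 = -4·3^i - 2 = -4·3^((i+1) - 1) - 2,
which is the claimed formula at N = i+1.
Hence, by induction on N, the claim holds for every N ≥ 1.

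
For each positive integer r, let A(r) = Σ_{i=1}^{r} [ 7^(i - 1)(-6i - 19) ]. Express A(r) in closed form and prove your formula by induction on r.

A(r) = -7^r(r + 3) + 3

We claim A(r) = -7^r(r + 3) + 3 for all r ≥ 1.
When r = 1: A(1) = -25, and the closed form gives -25. They agree.
For the inductive step, assume it holds for an arbitrary i ≥ 1, so A(i) = -7^i(i + 3) + 3.
Then A(i+1) = A(i) + (7^i(-6i - 25)) = (-7^i(i + 3) + 3) + (7^i(-6i - 25)).
Simplifying, A(i+1) = -7·7^i·i - 28·7^i + 3 = -7^(i+1)((i+1) + 3) + 3,
which is the closed form with r = i+1.
By induction, the statement is established for all r ≥ 1.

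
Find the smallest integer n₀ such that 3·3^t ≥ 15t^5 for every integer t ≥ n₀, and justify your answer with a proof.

At t = 13: 4782969 < 5569395, so the inequality fails and n₀ ≥ 14. We prove 3·3^t ≥ 15t^5 for all t ≥ 14.
Base case (t = 14): 3·3^t = 14348907 and 15t^5 = 8067360, so 14348907 ≥ 8067360.
Inductive step: suppose the statement holds for some k ≥ 14, so 3·3^k ≥ 15k^5.
Then 3·3^(k + 1) = 3·(3·3^k) ≥ 3·(15k^5).
Also, for k ≥ 14 we have 3·(15k^5) ≥ 15(k+1)^5, since 3 ≥ (1 + 1/k)^5 for all k ≥ 14.
Combining, 3·3^(k + 1) ≥ 15(k+1)^5.
This completes the induction.
Hence the smallest such n₀ is 14.

n₀ = 14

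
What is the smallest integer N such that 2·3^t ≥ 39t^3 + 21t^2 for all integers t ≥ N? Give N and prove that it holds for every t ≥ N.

At t = 8: 13122 < 21312, so the inequality fails and N ≥ 9. We prove 2·3^t ≥ 39t^3 + 21t^2 for all t ≥ 9.
When t = 9: 2·3^t = 39366 and 39t^3 + 21t^2 = 30132, so 39366 ≥ 30132.
For the inductive step, assume it holds for an arbitrary k ≥ 9, so 2·3^k ≥ 39k^3 + 21k^2.
Then 2·3^(k + 1) = 3·(2·3^k) ≥ 3·(39k^3 + 21k^2).
Also, for k ≥ 9 we have 3·(39k^3 + 21k^2) ≥ 39(k+1)^3 + 21(k+1)^2, since 3·(39k^3 + 21k^2) − (39(k+1)^3 + 21(k+1)^2) = 78k^3 - 75k^2 - 159k - 60, which is nonnegative for all k ≥ 9.
Combining, 2·3^(k + 1) ≥ 39(k+1)^3 + 21(k+1)^2.
This completes the induction.
Hence the smallest such N is 9.

N = 9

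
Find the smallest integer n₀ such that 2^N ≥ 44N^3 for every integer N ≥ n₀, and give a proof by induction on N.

n₀ = 18

At N = 17: 131072 < 216172, so the inequality fails and n₀ ≥ 18. We prove 2^N ≥ 44N^3 for all N ≥ 18.
For the base case N = 18: 2^N = 262144 and 44N^3 = 256608, so 262144 ≥ 256608.
Suppose the result is true for N = j, so 2^j ≥ 44j^3.
Then 2^(j + 1) = 2·(2^j) ≥ 2·(44j^3).
Also, for j ≥ 18 we have 2·(44j^3) ≥ 44(j+1)^3, since 2 ≥ (1 + 1/j)^3 for all j ≥ 18.
Combining, 2^(j + 1) ≥ 44(j+1)^3.
This completes the induction.
Hence the smallest such n₀ is 18.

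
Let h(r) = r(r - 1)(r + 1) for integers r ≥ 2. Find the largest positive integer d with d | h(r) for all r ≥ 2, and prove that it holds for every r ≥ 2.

Computing the first values: h(2) = 6 and h(3) = 24; gcd(6, 24) = 6, so d ≤ 6.
We prove 6 | r(r - 1)(r + 1) for all r ≥ 2 by induction on r.
For the base case r = 2: h(2) = 6 = 6·(1), so 6 | h(2).
Inductive step: suppose the statement holds for some k ≥ 2, i.e. 6 | h(k). Then
h(k+1) − h(k) = k·(k+1)·(k+2) − (k-1)·k·(k+1) = k·(k+1)·[(k+2) − (k-1)] = 3·k·(k+1). The product of 2 consecutive integers is divisible by (2)! = 2, so h(k+1) − h(k) is divisible by 3·2 = 6. By the inductive hypothesis 6 | h(k), hence 6 | h(k+1).
By induction, the statement is established for all r ≥ 2.
Therefore the largest such d is 6.

d = 6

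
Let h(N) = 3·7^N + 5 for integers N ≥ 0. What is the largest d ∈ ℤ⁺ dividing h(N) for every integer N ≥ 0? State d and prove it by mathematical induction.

Computing the first values: h(0) = 8 and h(1) = 26; gcd(8, 26) = 2, so d ≤ 2.
We prove 2 | 3·7^N + 5 for all N ≥ 0 by induction on N.
Base step (N = 0): h(0) = 8 = 2·(4), so 2 | h(0).
Inductive step: assume the claim holds for N = i, i.e. 2 | h(i). Then
h(i+1) = 3·7^(i+1) + 5 = 7·(3·7^i + 5) - 30 = 7·h(i) - 30. The first term is divisible by 2 by the inductive hypothesis, and -30 is divisible by 2. Hence 2 | h(i+1).
Hence, by induction on N, the claim holds for every N ≥ 0.
Therefore the largest such d is 2.

d = 2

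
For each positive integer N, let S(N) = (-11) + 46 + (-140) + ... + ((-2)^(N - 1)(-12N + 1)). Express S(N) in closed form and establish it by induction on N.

S(N) = (-2)^N(4N + 1) - 1

We claim S(N) = (-2)^N(4N + 1) - 1 for all N ≥ 1.
Base case (N = 1): S(1) = -11, and the closed form gives -11. They agree.
For the inductive step, assume it holds for an arbitrary p ≥ 1, so S(p) = (-2)^p(4p + 1) - 1.
Then S(p+1) = S(p) + ((-2)^p(-12p - 11)) = ((-2)^p(4p + 1) - 1) + ((-2)^p(-12p - 11)).
Simplifying, S(p+1) = -8(-2)^p·p - 10(-2)^p - 1 = (-2)^(p+1)(4(p+1) + 1) - 1,
which is the closed form with N = p+1.
Hence, by induction on N, the claim holds for every N ≥ 1.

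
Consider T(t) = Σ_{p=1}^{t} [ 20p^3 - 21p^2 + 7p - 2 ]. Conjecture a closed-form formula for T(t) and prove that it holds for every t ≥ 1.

T(t) = t(5t^3 + 3t^2 - 2t - 2)

We claim T(t) = t(5t^3 + 3t^2 - 2t - 2) for all t ≥ 1.
Base step (t = 1): T(1) = 4, and the closed form gives 4. They agree.
Suppose the result is true for t = p, so T(p) = p(5p^3 + 3p^2 - 2p - 2).
Then T(p+1) = T(p) + (20p^3 + 39p^2 + 25p + 4) = (p(5p^3 + 3p^2 - 2p - 2)) + (20p^3 + 39p^2 + 25p + 4).
Simplifying, T(p+1) = (p + 1)(5p^3 + 18p^2 + 19p + 4) = (p+1)(5(p+1)^3 + 3(p+1)^2 - 2(p+1) - 2),
which is the closed form with t = p+1.
This completes the induction.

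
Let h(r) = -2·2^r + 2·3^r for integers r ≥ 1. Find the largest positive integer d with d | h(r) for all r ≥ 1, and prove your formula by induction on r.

Computing the first values: h(1) = 2 and h(2) = 10; gcd(2, 10) = 2, so d ≤ 2.
We prove 2 | -2·2^r + 2·3^r for all r ≥ 1 by induction on r.
When r = 1: h(1) = 2 = 2·(1), so 2 | h(1).
Inductive step: assume the claim holds for r = k, i.e. 2 | h(k). Then
h(k+1) − 3·h(k) = (-2·2^(k+1) + 2·3^(k+1)) − 3·(-2·2^k + 2·3^k) = (-2)·2^k·(2 − 3) = (2)·2^k. Since 2 | h(k) by the inductive hypothesis, 2 | 3·h(k); and 2 | 2 since 2 = 2·1. Therefore 2 | h(k+1).
By induction, the statement is established for all r ≥ 1.
Therefore the largest such d is 2.

d = 2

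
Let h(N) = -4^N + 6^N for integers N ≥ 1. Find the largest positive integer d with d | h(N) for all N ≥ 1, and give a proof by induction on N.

Computing the first values: h(1) = 2 and h(2) = 20; gcd(2, 20) = 2, so d ≤ 2.
We prove 2 | -4^N + 6^N for all N ≥ 1 by induction on N.
Base case (N = 1): h(1) = 2 = 2·(1), so 2 | h(1).
Inductive step: assume the claim holds for N = p, i.e. 2 | h(p). Then
6^{p+1} − 4^{p+1} = 6·6^p − 4·4^p = 6·(6^p − 4^p) + (2)·4^p. The first term is divisible by 2 by the inductive hypothesis, and the second term (2)·4^p is divisible by 2 since 2 | 2. Hence 2 | h(p+1).
This completes the induction.
Therefore the largest such d is 2.

d = 2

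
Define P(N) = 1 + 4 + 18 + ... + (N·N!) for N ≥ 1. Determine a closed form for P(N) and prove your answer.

P(N) = (N + 1)! - 1

We claim P(N) = (N + 1)! - 1 for all N ≥ 1.
Base case (N = 1): P(1) = 1, and the closed form gives 1. They agree.
Inductive step: assume the claim holds for N = r, so P(r) = (r + 1)! - 1.
Then P(r+1) = P(r) + ((r + 1)(r + 1)!) = ((r + 1)! - 1) + ((r + 1)(r + 1)!).
Simplifying, P(r+1) = ((r+1) + 1)! - 1,
which is the closed form with N = r+1.
Hence, by induction on N, the claim holds for every N ≥ 1.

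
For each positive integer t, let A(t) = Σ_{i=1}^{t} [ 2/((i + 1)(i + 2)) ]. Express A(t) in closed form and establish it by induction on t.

A(t) = t/(t + 2)

We claim A(t) = t/(t + 2) for all t ≥ 1.
Base step (t = 1): A(1) = 1/3, and the closed form gives 1/3. They agree.
For the inductive step, assume it holds for an arbitrary i ≥ 1, so A(i) = i/(i + 2).
Then A(i+1) = A(i) + (2/((i + 2)(i + 3))) = (i/(i + 2)) + (2/((i + 2)(i + 3))).
Simplifying, A(i+1) = (i + 1)/(i + 3) = (i+1)/((i+1) + 2),
which is the closed form with t = i+1.
Hence, by induction on t, the claim holds for every t ≥ 1.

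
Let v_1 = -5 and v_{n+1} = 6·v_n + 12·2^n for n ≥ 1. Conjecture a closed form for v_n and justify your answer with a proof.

Computing the first terms: v_1 = -5, v_2 = -6, v_3 = 12. This suggests v_n = -3·2^n + 6^(n - 1).
For the base case n = 1: the formula gives -5 = -5 = v_1.
Suppose the result is true for n = k, so v_k = -3·2^k + 6^(k - 1).
Then v_{k+1} = 6·v_k + 12·2^k = 6·(-3·2^k + 6^(k - 1)) + 12·2^k = -3·2^(k + 1) + 6^k = -3·2^(k+1) + 6^((k+1) - 1),
which is the claimed formula at n = k+1.
This completes the induction.

v_n = -3·2^n + 6^(n - 1)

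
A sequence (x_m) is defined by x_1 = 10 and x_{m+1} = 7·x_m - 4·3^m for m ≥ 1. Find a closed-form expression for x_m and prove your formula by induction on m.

x_m = 3^m + 7^m

Computing the first terms: x_1 = 10, x_2 = 58, x_3 = 370. This suggests x_m = 3^m + 7^m.
When m = 1: the formula gives 10 = 10 = x_1.
Inductive step: suppose the statement holds for some k ≥ 1, so x_k = 3^k + 7^k.
Then x_{k+1} = 7·x_k - 4·3^k = 7·(3^k + 7^k) - 4·3^k = 3^(k + 1) + 7^(k + 1),
which is the claimed formula at m = k+1.
Hence, by induction on m, the claim holds for every m ≥ 1.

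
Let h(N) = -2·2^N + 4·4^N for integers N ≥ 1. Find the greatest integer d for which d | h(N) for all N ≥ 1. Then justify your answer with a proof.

d = 4

Computing the first values: h(1) = 12 and h(2) = 56; gcd(12, 56) = 4, so d ≤ 4.
We prove 4 | -2·2^N + 4·4^N for all N ≥ 1 by induction on N.
For the base case N = 1: h(1) = 12 = 4·(3), so 4 | h(1).
Suppose the result is true for N = r, i.e. 4 | h(r). Then
h(r+1) − 4·h(r) = (-2·2^(r+1) + 4·4^(r+1)) − 4·(-2·2^r + 4·4^r) = (-2)·2^r·(2 − 4) = (4)·2^r. Since 4 | h(r) by the inductive hypothesis, 4 | 4·h(r); and 4 | 4 since 4 = 4·1. Therefore 4 | h(r+1).
Hence, by induction on N, the claim holds for every N ≥ 1.
Therefore the largest such d is 4.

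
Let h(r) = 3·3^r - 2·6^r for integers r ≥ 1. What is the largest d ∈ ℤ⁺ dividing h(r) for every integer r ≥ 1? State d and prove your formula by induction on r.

Computing the first values: h(1) = -3 and h(2) = -45; gcd(-3, -45) = 3, so d ≤ 3.
We prove 3 | 3·3^r - 2·6^r for all r ≥ 1 by induction on r.
When r = 1: h(1) = -3 = 3·(-1), so 3 | h(1).
Suppose the result is true for r = j, i.e. 3 | h(j). Then
h(j+1) − 6·h(j) = (3·3^(j+1) - 2·6^(j+1)) − 6·(3·3^j - 2·6^j) = (3)·3^j·(3 − 6) = (-9)·3^j. Since 3 | h(j) by the inductive hypothesis, 3 | 6·h(j); and 3 | -9 since -9 = 3·-3. Therefore 3 | h(j+1).
By the principle of mathematical induction, the result holds for all r ≥ 1.
Therefore the largest such d is 3.

d = 3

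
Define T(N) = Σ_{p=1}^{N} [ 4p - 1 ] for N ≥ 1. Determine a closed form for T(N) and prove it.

We claim T(N) = N(2N + 1) for all N ≥ 1.
When N = 1: T(1) = 3, and the closed form gives 3. They agree.
Inductive step: suppose the statement holds for some p ≥ 1, so T(p) = p(2p + 1).
Then T(p+1) = T(p) + (4p + 3) = (p(2p + 1)) + (4p + 3).
Simplifying, T(p+1) = (p + 1)(2p + 3) = (p+1)(2(p+1) + 1),
which is the closed form with N = p+1.
Hence, by induction on N, the claim holds for every N ≥ 1.

T(N) = N(2N + 1)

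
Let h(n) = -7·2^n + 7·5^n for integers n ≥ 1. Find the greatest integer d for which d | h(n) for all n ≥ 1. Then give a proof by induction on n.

Computing the first values: h(1) = 21 and h(2) = 147; gcd(21, 147) = 21, so d ≤ 21.
We prove 21 | -7·2^n + 7·5^n for all n ≥ 1 by induction on n.
Base step (n = 1): h(1) = 21 = 21·(1), so 21 | h(1).
Inductive step: suppose the statement holds for some m ≥ 1, i.e. 21 | h(m). Then
h(m+1) − 5·h(m) = (-7·2^(m+1) + 7·5^(m+1)) − 5·(-7·2^m + 7·5^m) = (-7)·2^m·(2 − 5) = (21)·2^m. Since 21 | h(m) by the inductive hypothesis, 21 | 5·h(m); and 21 | 21 since 21 = 21·1. Therefore 21 | h(m+1).
By the principle of mathematical induction, the result holds for all n ≥ 1.
Therefore the largest such d is 21.

d = 21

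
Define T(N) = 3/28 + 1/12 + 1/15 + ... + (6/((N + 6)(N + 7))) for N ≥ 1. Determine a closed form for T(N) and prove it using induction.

We claim T(N) = 6N/(7(N + 7)) for all N ≥ 1.
Base case (N = 1): T(1) = 3/28, and the closed form gives 3/28. They agree.
Suppose the result is true for N = m, so T(m) = 6m/(7(m + 7)).
Then T(m+1) = T(m) + (6/((m + 7)(m + 8))) = (6m/(7(m + 7))) + (6/((m + 7)(m + 8))).
Simplifying, T(m+1) = 6(m + 1)/(7(m + 8)) = 6(m+1)/(7((m+1) + 7)),
which is the closed form with N = m+1.
Hence, by induction on N, the claim holds for every N ≥ 1.

T(N) = 6N/(7(N + 7))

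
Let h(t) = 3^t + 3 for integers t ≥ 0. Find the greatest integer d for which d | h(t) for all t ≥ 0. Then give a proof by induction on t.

Computing the first values: h(0) = 4 and h(1) = 6; gcd(4, 6) = 2, so d ≤ 2.
We prove 2 | 3^t + 3 for all t ≥ 0 by induction on t.
For the base case t = 0: h(0) = 4 = 2·(2), so 2 | h(0).
Suppose the result is true for t = m, i.e. 2 | h(m). Then
h(m+1) = 3^(m+1) + 3 = 3·(3^m + 3) - 6 = 3·h(m) - 6. The first term is divisible by 2 by the inductive hypothesis, and -6 is divisible by 2. Hence 2 | h(m+1).
By induction, the statement is established for all t ≥ 0.
Therefore the largest such d is 2.

d = 2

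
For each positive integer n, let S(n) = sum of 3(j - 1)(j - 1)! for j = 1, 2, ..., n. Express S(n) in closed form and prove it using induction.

We claim S(n) = 3n! - 3 for all n ≥ 1.
When n = 1: S(1) = 0, and the closed form gives 0. They agree.
Suppose the result is true for n = j, so S(j) = 3j! - 3.
Then S(j+1) = S(j) + (3j·j!) = (3j! - 3) + (3j·j!).
Simplifying, S(j+1) = 3(j+1)! - 3,
which is the closed form with n = j+1.
This completes the induction.

S(n) = 3n! - 3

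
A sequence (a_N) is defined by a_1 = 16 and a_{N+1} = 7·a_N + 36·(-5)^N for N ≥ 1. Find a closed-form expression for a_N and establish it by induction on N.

Computing the first terms: a_1 = 16, a_2 = -68, a_3 = 424. This suggests a_N = -3(-5)^N + 7^(N - 1).
Base case (N = 1): the formula gives 16 = 16 = a_1.
Inductive step: assume the claim holds for N = j, so a_j = -3(-5)^j + 7^(j - 1).
Then a_{j+1} = 7·a_j + 36·(-5)^j = 7·(-3(-5)^j + 7^(j - 1)) + 36·(-5)^j = -3(-5)^(j + 1) + 7^j = -3(-5)^(j+1) + 7^((j+1) - 1),
which is the claimed formula at N = j+1.
This completes the induction.

a_N = -3(-5)^N + 7^(N - 1)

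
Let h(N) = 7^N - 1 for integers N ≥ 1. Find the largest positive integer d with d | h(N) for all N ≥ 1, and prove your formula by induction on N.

Computing the first values: h(1) = 6 and h(2) = 48; gcd(6, 48) = 6, so d ≤ 6.
We prove 6 | 7^N - 1 for all N ≥ 1 by induction on N.
For the base case N = 1: h(1) = 6 = 6·(1), so 6 | h(1).
Suppose the result is true for N = i, i.e. 6 | h(i). Then
7^{i+1} − 1^{i+1} = 7·7^i − 1·1^i = 7·(7^i − 1^i) + (6)·1^i. The first term is divisible by 6 by the inductive hypothesis, and the second term (6)·1^i is divisible by 6 since 6 | 6. Hence 6 | h(i+1).
Hence, by induction on N, the claim holds for every N ≥ 1.
Therefore the largest such d is 6.

d = 6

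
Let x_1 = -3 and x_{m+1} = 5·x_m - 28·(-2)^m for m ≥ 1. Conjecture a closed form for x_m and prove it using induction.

x_m = (-2)^(m + 2) + 5^m

Computing the first terms: x_1 = -3, x_2 = 41, x_3 = 93. This suggests x_m = (-2)^(m + 2) + 5^m.
For the base case m = 1: the formula gives -3 = -3 = x_1.
Suppose the result is true for m = j, so x_j = (-2)^(j + 2) + 5^j.
Then x_{j+1} = 5·x_j - 28·(-2)^j = 5·((-2)^(j + 2) + 5^j) - 28·(-2)^j = (-2)^(j + 3) + 5^(j + 1) = (-2)^((j+1) + 2) + 5^(j+1),
which is the claimed formula at m = j+1.
By induction, the statement is established for all m ≥ 1.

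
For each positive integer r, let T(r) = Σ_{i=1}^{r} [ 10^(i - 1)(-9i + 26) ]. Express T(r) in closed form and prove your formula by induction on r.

We claim T(r) = 10^r(-r + 3) - 3 for all r ≥ 1.
For the base case r = 1: T(1) = 17, and the closed form gives 17. They agree.
For the inductive step, assume it holds for an arbitrary i ≥ 1, so T(i) = 10^i(-i + 3) - 3.
Then T(i+1) = T(i) + (10^i(-9i + 17)) = (10^i(-i + 3) - 3) + (10^i(-9i + 17)).
Simplifying, T(i+1) = -10·10^i·i + 20·10^i - 3 = 10^(i+1)(-(i+1) + 3) - 3,
which is the closed form with r = i+1.
By the principle of mathematical induction, the result holds for all r ≥ 1.

T(r) = 10^r(-r + 3) - 3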